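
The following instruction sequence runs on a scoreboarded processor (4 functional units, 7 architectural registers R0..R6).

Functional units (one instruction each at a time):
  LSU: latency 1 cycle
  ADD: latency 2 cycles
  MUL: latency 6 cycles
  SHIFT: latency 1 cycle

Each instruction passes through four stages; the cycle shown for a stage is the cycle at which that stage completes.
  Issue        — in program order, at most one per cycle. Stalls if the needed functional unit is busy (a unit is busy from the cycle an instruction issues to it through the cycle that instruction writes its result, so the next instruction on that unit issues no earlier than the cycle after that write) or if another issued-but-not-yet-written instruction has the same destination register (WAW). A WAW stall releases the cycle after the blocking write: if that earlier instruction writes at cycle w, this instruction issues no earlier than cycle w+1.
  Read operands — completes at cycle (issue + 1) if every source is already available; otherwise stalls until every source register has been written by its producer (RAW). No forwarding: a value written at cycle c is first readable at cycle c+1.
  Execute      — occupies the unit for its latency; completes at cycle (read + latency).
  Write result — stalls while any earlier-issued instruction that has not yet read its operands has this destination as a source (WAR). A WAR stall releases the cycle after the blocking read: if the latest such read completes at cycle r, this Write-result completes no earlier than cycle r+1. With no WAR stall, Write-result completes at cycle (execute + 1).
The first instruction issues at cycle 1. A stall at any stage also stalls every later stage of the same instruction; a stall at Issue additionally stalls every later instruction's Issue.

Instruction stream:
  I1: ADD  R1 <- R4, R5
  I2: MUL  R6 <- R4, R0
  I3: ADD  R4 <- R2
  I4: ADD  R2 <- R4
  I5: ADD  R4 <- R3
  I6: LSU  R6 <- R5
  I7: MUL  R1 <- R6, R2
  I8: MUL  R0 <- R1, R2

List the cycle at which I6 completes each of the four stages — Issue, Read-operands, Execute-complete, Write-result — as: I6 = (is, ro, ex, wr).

I6 = (17, 18, 19, 20)

[1] I1 issues→ADD
[2] I1 reads · I2 issues→MUL
[3] I2 reads
[4] I1 exec-done
[5] I1 writes R1
[6] I3 issues→ADD
[7] I3 reads
[9] I2 exec-done · I3 exec-done
[10] I2 writes R6 · I3 writes R4
[11] I4 issues→ADD
[12] I4 reads
[14] I4 exec-done
[15] I4 writes R2
[16] I5 issues→ADD
[17] I5 reads · I6 issues→LSU
[18] I6 reads · I7 issues→MUL
[19] I5 exec-done · I6 exec-done
[20] I5 writes R4 · I6 writes R6
[21] I7 reads
[27] I7 exec-done
[28] I7 writes R1
[29] I8 issues→MUL
[30] I8 reads
[36] I8 exec-done
[37] I8 writes R0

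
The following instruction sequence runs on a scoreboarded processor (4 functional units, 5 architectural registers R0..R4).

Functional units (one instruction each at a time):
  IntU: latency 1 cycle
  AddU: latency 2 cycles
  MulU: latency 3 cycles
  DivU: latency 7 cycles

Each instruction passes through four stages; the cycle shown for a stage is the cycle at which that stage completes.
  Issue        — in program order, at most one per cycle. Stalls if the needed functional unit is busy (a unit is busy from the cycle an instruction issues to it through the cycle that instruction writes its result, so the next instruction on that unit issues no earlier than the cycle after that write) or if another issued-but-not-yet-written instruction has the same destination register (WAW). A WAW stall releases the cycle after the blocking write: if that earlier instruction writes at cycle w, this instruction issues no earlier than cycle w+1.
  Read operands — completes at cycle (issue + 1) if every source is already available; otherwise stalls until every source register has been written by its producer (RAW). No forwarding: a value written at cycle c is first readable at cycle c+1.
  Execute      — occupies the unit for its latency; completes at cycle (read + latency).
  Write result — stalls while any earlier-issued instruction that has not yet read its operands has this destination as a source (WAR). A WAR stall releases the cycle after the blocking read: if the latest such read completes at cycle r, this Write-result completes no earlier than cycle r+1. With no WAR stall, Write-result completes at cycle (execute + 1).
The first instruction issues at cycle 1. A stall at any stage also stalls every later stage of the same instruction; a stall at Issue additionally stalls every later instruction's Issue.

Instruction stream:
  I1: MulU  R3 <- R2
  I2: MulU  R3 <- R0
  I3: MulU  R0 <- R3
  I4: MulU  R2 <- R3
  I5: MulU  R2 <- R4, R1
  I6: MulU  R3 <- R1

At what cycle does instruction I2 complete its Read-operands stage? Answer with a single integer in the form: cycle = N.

c1: I1 dispatched to MulU
c2: I1 operands ready
c5: I1 complete
c6: R3←I1
c7: I2 dispatched to MulU
c8: I2 operands ready
c11: I2 complete
c12: R3←I2
c13: I3 dispatched to MulU
c14: I3 operands ready
c17: I3 complete
c18: R0←I3
c19: I4 dispatched to MulU
c20: I4 operands ready
c23: I4 complete
c24: R2←I4
c25: I5 dispatched to MulU
c26: I5 operands ready
c29: I5 complete
c30: R2←I5
c31: I6 dispatched to MulU
c32: I6 operands ready
c35: I6 complete
c36: R3←I6

cycle = 8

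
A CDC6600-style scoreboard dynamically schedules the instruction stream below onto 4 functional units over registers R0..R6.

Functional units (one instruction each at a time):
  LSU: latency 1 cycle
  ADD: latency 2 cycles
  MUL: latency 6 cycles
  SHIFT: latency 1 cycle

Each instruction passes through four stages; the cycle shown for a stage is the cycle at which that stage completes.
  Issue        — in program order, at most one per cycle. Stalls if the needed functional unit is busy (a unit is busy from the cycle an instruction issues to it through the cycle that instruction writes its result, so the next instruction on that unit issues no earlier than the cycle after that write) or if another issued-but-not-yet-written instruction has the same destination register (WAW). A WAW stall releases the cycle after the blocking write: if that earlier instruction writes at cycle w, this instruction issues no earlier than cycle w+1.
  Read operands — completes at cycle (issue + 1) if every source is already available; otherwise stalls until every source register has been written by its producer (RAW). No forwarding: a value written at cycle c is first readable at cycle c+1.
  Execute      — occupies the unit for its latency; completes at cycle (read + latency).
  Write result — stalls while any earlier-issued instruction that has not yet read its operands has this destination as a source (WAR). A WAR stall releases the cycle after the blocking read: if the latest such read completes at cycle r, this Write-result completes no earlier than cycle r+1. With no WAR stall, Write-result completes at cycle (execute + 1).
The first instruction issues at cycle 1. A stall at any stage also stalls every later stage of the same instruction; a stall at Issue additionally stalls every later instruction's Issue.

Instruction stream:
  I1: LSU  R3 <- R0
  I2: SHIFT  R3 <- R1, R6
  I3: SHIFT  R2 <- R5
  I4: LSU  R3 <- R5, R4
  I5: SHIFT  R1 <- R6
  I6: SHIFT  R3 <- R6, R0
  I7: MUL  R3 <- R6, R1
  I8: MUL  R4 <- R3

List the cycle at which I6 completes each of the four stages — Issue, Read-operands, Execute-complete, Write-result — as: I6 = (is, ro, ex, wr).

I1 -> (1, 2, 3, 4)
I2 -> (5, 6, 7, 8)  // WAW R3: wait I1 write@4
I3 -> (9, 10, 11, 12)  // struct: SHIFT busy until I2 writes@8
I4 -> (10, 11, 12, 13)
I5 -> (13, 14, 15, 16)  // struct: SHIFT busy until I3 writes@12
I6 -> (17, 18, 19, 20)  // struct: SHIFT busy until I5 writes@16
I7 -> (21, 22, 28, 29)  // WAW R3: wait I6 write@20
I8 -> (30, 31, 37, 38)  // struct: MUL busy until I7 writes@29

I6 = (17, 18, 19, 20)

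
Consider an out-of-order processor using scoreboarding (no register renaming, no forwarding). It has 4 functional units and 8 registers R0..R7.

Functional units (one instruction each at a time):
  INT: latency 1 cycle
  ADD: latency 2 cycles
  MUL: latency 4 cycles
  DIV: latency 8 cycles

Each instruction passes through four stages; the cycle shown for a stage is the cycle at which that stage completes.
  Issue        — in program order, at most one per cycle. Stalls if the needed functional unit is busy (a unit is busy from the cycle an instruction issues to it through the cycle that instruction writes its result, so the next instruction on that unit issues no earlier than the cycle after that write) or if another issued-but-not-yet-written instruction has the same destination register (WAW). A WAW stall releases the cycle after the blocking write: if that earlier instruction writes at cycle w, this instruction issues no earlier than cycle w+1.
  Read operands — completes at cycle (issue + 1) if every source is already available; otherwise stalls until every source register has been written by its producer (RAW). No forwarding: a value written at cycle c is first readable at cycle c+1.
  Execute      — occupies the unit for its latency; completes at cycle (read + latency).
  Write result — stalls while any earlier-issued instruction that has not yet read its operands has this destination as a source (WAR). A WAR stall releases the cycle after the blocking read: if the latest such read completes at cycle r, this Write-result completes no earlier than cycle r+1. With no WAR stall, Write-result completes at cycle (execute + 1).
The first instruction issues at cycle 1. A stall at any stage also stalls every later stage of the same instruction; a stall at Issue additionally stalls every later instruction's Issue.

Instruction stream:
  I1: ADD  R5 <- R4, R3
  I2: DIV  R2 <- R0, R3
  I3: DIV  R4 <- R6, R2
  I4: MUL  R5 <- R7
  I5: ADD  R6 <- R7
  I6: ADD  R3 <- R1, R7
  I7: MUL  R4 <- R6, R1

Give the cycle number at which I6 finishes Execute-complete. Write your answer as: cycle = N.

[I1] 1/2/4/5
[I2] 2/3/11/12
[I3] 13/14/22/23  (struct: DIV busy until I2 writes@12)
[I4] 14/15/19/20
[I5] 15/16/18/19
[I6] 20/21/23/24  (struct: ADD busy until I5 writes@19)
[I7] 24/25/29/30  (WAW R4: wait I3 write@23)

cycle = 23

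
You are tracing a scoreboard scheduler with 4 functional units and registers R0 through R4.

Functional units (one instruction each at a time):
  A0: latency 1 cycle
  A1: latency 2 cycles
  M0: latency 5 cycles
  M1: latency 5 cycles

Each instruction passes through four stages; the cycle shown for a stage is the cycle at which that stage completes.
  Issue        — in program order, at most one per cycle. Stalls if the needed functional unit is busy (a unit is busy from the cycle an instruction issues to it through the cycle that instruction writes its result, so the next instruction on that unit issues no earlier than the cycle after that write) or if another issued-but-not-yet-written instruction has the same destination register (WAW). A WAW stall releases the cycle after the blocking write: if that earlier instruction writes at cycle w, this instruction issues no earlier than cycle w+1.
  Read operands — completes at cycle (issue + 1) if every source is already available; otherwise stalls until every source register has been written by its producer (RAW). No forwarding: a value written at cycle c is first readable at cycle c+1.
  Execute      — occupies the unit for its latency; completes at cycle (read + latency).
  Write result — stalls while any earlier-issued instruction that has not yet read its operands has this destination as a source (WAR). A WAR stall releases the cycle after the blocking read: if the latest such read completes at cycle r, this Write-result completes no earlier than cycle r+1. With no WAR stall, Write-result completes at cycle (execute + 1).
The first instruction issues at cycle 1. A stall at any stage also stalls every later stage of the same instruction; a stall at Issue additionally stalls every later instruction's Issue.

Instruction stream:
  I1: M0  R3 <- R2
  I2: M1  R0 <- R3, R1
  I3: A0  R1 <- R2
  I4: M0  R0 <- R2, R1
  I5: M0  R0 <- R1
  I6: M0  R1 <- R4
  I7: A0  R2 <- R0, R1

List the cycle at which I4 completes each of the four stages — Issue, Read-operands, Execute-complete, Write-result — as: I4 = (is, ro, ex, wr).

t=1  I1 dispatched to M0
t=2  I1 operands ready · I2 dispatched to M1
t=3  I3 dispatched to A0
t=4  I3 operands ready
t=5  I3 complete
t=7  I1 complete
t=8  R3←I1
t=9  I2 operands ready
t=10  R1←I3
t=14  I2 complete
t=15  R0←I2
t=16  I4 dispatched to M0
t=17  I4 operands ready
t=22  I4 complete
t=23  R0←I4
t=24  I5 dispatched to M0
t=25  I5 operands ready
t=30  I5 complete
t=31  R0←I5
t=32  I6 dispatched to M0
t=33  I6 operands ready · I7 dispatched to A0
t=38  I6 complete
t=39  R1←I6
t=40  I7 operands ready
t=41  I7 complete
t=42  R2←I7

I4 = (16, 17, 22, 23)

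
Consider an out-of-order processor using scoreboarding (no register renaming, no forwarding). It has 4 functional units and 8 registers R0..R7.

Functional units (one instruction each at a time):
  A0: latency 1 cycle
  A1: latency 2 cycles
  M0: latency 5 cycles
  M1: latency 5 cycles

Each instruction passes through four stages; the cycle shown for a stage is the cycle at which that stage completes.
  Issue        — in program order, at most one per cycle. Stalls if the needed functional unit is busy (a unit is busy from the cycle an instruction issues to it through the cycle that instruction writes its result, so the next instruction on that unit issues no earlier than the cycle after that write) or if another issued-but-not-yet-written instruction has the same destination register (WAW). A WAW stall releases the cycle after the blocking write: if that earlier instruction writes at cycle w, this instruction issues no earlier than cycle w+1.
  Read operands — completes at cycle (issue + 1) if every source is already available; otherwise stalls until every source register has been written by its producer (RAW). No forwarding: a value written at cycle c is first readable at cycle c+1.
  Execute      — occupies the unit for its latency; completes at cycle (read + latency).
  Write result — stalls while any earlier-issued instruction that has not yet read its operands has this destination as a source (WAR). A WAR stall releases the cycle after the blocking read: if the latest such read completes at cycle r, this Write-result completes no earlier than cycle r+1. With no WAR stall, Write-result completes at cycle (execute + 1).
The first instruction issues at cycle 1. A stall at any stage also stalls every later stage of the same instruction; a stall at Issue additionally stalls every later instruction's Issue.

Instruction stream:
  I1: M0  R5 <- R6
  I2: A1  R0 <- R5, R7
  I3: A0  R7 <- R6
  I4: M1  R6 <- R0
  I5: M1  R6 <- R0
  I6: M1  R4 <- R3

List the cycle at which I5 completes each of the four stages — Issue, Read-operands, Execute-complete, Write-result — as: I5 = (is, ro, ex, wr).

I5 = (20, 21, 26, 27)

1) issue 1, read 2, done 7, write 8
2) issue 2, read 9, done 11, write 12  <RAW R5: wait I1 write@8>
3) issue 3, read 4, done 5, write 10  <WAR R7: wait I2 read@9>
4) issue 4, read 13, done 18, write 19  <RAW R0: wait I2 write@12>
5) issue 20, read 21, done 26, write 27  <struct: M1 busy until I4 writes@19>
6) issue 28, read 29, done 34, write 35  <struct: M1 busy until I5 writes@27>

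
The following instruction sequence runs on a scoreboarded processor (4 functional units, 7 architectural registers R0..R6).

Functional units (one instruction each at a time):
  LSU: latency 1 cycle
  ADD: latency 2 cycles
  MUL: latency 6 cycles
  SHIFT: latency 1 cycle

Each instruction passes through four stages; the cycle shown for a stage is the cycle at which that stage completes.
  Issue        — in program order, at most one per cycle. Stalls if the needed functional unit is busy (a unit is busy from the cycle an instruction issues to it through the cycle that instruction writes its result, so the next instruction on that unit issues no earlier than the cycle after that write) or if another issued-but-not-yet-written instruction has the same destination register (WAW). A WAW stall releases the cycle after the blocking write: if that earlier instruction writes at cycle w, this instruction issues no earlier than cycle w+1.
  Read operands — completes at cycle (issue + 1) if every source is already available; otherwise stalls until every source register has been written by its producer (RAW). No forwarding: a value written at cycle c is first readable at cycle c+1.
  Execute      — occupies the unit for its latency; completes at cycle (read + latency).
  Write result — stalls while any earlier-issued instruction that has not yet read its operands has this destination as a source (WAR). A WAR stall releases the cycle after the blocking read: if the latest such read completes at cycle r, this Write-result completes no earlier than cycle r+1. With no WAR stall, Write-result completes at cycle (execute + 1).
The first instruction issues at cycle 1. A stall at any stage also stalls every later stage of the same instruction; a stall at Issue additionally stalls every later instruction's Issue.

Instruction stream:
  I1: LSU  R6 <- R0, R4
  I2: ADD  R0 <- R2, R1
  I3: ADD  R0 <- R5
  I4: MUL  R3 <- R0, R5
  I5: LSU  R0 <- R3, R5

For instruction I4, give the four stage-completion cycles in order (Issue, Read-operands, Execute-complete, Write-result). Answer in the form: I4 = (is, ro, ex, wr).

I4 = (8, 12, 18, 19)

cycle 1: issue I1 (LSU)
cycle 2: I1 read-ops · issue I2 (ADD)
cycle 3: I1 finished on LSU · I2 read-ops
cycle 4: I1→R6
cycle 5: I2 finished on ADD
cycle 6: I2→R0
cycle 7: issue I3 (ADD)
cycle 8: I3 read-ops · issue I4 (MUL)
cycle 10: I3 finished on ADD
cycle 11: I3→R0
cycle 12: I4 read-ops · issue I5 (LSU)
cycle 18: I4 finished on MUL
cycle 19: I4→R3
cycle 20: I5 read-ops
cycle 21: I5 finished on LSU
cycle 22: I5→R0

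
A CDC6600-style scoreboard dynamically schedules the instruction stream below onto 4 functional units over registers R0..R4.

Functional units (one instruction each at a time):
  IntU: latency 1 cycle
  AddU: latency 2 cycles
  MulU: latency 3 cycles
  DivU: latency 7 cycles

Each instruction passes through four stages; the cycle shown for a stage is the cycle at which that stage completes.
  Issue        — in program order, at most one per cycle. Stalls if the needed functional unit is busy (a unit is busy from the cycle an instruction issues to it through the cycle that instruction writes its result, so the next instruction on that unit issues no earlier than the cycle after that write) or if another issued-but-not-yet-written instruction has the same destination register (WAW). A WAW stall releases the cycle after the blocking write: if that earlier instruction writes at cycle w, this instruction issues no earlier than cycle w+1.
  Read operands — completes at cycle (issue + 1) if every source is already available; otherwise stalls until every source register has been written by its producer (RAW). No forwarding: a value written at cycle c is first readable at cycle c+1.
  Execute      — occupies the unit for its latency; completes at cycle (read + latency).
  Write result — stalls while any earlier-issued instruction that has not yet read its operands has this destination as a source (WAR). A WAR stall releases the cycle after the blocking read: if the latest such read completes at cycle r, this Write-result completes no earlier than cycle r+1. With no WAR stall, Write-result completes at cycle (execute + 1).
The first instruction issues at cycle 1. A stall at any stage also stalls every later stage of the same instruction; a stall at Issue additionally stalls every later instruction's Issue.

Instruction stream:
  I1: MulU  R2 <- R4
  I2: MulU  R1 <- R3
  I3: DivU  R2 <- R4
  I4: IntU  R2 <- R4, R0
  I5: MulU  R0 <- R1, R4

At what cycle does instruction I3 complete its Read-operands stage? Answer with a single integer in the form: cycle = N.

  I1 | 1 | 2 | 5 | 6
  I2 | 7 | 8 | 11 | 12   struct: MulU busy until I1 writes@6
  I3 | 8 | 9 | 16 | 17
  I4 | 18 | 19 | 20 | 21   WAW R2: wait I3 write@17
  I5 | 19 | 20 | 23 | 24

cycle = 9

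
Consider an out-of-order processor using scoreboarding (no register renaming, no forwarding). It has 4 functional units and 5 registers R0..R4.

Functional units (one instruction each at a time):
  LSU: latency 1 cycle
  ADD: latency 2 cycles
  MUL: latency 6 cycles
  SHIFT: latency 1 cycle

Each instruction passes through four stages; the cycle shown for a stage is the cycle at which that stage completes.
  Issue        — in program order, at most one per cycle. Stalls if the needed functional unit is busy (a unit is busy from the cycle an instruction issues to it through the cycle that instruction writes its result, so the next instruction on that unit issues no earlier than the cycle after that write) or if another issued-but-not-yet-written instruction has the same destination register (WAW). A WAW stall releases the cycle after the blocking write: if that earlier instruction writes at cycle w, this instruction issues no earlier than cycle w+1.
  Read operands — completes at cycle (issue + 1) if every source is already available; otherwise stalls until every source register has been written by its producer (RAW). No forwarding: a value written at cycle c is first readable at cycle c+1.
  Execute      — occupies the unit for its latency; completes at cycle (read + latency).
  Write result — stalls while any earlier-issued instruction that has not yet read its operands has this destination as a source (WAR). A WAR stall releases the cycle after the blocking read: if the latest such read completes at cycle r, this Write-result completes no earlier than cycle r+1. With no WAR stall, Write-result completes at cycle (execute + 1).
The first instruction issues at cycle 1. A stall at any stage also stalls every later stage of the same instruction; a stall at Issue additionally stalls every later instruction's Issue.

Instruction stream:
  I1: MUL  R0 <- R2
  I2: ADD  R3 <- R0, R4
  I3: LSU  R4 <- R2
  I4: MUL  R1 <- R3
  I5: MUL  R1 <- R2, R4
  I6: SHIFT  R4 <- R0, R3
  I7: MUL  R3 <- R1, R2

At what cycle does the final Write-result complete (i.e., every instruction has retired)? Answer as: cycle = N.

cycle = 39

t=1  I1 dispatched to MUL
t=2  I1 operands ready, I2 dispatched to ADD
t=3  I3 dispatched to LSU
t=4  I3 operands ready
t=5  I3 complete
t=8  I1 complete
t=9  R0←I1
t=10  I2 operands ready, I4 dispatched to MUL
t=11  R4←I3
t=12  I2 complete
t=13  R3←I2
t=14  I4 operands ready
t=20  I4 complete
t=21  R1←I4
t=22  I5 dispatched to MUL
t=23  I5 operands ready, I6 dispatched to SHIFT
t=24  I6 operands ready
t=25  I6 complete
t=26  R4←I6
t=29  I5 complete
t=30  R1←I5
t=31  I7 dispatched to MUL
t=32  I7 operands ready
t=38  I7 complete
t=39  R3←I7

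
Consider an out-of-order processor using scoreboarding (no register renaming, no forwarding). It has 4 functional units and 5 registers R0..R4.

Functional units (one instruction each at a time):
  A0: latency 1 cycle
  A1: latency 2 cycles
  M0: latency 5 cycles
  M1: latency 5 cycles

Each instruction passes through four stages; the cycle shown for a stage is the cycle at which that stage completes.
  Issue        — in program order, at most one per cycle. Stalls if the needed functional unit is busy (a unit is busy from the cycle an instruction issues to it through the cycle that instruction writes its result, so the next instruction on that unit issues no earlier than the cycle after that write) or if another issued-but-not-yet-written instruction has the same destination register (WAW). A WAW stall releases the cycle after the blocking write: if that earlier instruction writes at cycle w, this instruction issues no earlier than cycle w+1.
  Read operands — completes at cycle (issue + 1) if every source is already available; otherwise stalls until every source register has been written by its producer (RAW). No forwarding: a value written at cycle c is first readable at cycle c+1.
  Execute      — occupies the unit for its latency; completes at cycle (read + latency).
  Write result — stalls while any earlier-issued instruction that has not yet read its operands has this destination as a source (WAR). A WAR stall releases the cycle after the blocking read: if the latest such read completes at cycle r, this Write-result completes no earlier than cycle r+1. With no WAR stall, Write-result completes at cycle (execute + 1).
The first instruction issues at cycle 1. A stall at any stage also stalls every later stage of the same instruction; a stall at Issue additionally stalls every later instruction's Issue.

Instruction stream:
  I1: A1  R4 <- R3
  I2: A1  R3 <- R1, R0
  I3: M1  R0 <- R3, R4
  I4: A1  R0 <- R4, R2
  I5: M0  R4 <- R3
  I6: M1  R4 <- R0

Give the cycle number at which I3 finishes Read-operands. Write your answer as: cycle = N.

cycle = 11

t=1  issue I1 (A1)
t=2  I1 read-ops
t=4  I1 finished on A1
t=5  I1→R4
t=6  issue I2 (A1)
t=7  I2 read-ops, issue I3 (M1)
t=9  I2 finished on A1
t=10  I2→R3
t=11  I3 read-ops
t=16  I3 finished on M1
t=17  I3→R0
t=18  issue I4 (A1)
t=19  I4 read-ops, issue I5 (M0)
t=20  I5 read-ops
t=21  I4 finished on A1
t=22  I4→R0
t=25  I5 finished on M0
t=26  I5→R4
t=27  issue I6 (M1)
t=28  I6 read-ops
t=33  I6 finished on M1
t=34  I6→R4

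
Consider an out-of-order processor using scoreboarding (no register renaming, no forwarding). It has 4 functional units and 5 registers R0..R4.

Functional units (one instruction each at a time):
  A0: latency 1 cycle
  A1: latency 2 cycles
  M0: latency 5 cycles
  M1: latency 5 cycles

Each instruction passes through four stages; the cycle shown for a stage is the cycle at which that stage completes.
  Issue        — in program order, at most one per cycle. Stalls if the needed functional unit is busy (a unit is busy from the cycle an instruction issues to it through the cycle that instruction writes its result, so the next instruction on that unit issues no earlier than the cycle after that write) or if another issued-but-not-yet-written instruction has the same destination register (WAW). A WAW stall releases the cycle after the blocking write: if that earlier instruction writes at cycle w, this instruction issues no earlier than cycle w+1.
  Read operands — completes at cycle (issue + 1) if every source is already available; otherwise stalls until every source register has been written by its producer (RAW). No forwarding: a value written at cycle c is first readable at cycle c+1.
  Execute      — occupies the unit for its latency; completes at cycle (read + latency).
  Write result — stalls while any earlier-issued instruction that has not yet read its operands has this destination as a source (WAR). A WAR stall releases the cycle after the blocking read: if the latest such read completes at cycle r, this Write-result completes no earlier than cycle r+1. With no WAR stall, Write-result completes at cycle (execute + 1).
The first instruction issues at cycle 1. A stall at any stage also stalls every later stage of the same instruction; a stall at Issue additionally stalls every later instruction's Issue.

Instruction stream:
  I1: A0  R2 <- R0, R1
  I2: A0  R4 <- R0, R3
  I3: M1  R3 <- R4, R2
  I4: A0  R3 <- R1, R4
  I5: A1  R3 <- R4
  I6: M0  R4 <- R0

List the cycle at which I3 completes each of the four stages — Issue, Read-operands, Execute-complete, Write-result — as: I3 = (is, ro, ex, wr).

I3 = (6, 9, 14, 15)

  I1 | 1 | 2 | 3 | 4
  I2 | 5 | 6 | 7 | 8   struct: A0 busy until I1 writes@4
  I3 | 6 | 9 | 14 | 15   RAW R4: wait I2 write@8
  I4 | 16 | 17 | 18 | 19   WAW R3: wait I3 write@15
  I5 | 20 | 21 | 23 | 24   WAW R3: wait I4 write@19
  I6 | 21 | 22 | 27 | 28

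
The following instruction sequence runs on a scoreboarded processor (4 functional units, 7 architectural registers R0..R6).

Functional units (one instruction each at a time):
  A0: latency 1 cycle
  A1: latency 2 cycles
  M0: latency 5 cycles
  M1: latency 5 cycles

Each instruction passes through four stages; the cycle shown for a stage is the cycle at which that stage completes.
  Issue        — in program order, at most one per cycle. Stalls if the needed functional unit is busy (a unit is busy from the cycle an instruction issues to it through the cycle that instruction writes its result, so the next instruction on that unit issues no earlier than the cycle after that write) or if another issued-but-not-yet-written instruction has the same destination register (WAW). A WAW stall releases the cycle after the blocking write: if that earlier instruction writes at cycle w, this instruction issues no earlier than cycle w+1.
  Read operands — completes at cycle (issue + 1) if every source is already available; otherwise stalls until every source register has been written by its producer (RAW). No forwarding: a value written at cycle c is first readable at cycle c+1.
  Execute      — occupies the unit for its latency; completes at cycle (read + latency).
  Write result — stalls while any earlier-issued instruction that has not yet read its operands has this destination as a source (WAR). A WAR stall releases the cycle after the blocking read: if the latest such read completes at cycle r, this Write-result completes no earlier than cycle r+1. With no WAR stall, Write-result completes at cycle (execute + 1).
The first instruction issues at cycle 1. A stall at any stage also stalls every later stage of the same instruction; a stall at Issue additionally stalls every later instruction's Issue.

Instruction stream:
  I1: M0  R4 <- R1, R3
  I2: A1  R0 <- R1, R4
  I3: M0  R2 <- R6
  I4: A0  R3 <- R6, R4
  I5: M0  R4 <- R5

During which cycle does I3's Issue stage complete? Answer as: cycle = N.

cycle = 9

cycle 1: issue I1 (M0)
cycle 2: I1 read-ops, issue I2 (A1)
cycle 7: I1 finished on M0
cycle 8: I1→R4
cycle 9: I2 read-ops, issue I3 (M0)
cycle 10: I3 read-ops, issue I4 (A0)
cycle 11: I2 finished on A1, I4 read-ops
cycle 12: I2→R0, I4 finished on A0
cycle 13: I4→R3
cycle 15: I3 finished on M0
cycle 16: I3→R2
cycle 17: issue I5 (M0)
cycle 18: I5 read-ops
cycle 23: I5 finished on M0
cycle 24: I5→R4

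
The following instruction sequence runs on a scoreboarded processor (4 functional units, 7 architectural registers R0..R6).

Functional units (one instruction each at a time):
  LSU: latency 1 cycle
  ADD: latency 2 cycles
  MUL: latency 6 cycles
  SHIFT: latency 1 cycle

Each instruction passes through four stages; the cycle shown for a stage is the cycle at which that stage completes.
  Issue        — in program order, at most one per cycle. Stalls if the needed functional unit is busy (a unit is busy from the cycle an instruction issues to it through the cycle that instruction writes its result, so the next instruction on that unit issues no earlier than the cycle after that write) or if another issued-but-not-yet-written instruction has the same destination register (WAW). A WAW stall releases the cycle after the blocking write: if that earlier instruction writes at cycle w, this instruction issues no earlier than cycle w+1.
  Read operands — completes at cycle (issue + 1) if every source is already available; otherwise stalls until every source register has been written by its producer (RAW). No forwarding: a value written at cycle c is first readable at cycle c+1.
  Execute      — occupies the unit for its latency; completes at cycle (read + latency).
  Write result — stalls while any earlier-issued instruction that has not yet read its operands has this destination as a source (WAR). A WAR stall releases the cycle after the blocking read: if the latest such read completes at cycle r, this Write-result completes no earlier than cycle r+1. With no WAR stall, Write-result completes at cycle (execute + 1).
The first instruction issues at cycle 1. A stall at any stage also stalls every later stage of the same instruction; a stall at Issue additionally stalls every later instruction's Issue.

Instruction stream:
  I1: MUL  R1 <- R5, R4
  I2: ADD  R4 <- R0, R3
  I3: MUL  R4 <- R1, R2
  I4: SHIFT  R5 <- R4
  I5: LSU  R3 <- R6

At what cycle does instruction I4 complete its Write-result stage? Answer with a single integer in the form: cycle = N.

[I1] 1/2/8/9
[I2] 2/3/5/6
[I3] 10/11/17/18  (struct: MUL busy until I1 writes@9)
[I4] 11/19/20/21  (RAW R4: wait I3 write@18)
[I5] 12/13/14/15

cycle = 21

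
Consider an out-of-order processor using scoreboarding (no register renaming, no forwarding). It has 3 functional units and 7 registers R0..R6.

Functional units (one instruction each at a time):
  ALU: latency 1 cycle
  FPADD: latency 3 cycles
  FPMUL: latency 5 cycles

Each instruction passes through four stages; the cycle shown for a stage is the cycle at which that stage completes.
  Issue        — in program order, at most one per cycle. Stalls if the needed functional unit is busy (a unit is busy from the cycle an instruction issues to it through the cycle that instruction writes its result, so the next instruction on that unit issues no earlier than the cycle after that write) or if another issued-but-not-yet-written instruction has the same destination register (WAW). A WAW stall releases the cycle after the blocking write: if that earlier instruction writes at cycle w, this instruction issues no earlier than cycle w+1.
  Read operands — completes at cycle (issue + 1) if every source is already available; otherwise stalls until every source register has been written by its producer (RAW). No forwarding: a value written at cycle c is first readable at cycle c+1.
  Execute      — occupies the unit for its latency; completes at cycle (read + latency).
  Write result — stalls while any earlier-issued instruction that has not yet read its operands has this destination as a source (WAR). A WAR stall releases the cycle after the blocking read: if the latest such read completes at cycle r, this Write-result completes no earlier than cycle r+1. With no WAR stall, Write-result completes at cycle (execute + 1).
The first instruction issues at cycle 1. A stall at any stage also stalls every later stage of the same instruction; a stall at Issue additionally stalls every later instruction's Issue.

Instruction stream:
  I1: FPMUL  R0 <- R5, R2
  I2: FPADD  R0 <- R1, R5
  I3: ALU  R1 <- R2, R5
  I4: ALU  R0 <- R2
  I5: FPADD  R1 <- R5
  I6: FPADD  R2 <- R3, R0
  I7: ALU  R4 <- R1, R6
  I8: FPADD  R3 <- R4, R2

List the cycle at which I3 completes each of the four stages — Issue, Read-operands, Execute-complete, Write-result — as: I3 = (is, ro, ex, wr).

c1: I1→FPMUL
c2: I1 RO
c7: I1 EX
c8: I1 WR R0
c9: I2→FPADD
c10: I2 RO · I3→ALU
c11: I3 RO
c12: I3 EX
c13: I2 EX · I3 WR R1
c14: I2 WR R0
c15: I4→ALU
c16: I4 RO · I5→FPADD
c17: I4 EX · I5 RO
c18: I4 WR R0
c20: I5 EX
c21: I5 WR R1
c22: I6→FPADD
c23: I6 RO · I7→ALU
c24: I7 RO
c25: I7 EX
c26: I6 EX · I7 WR R4
c27: I6 WR R2
c28: I8→FPADD
c29: I8 RO
c32: I8 EX
c33: I8 WR R3

I3 = (10, 11, 12, 13)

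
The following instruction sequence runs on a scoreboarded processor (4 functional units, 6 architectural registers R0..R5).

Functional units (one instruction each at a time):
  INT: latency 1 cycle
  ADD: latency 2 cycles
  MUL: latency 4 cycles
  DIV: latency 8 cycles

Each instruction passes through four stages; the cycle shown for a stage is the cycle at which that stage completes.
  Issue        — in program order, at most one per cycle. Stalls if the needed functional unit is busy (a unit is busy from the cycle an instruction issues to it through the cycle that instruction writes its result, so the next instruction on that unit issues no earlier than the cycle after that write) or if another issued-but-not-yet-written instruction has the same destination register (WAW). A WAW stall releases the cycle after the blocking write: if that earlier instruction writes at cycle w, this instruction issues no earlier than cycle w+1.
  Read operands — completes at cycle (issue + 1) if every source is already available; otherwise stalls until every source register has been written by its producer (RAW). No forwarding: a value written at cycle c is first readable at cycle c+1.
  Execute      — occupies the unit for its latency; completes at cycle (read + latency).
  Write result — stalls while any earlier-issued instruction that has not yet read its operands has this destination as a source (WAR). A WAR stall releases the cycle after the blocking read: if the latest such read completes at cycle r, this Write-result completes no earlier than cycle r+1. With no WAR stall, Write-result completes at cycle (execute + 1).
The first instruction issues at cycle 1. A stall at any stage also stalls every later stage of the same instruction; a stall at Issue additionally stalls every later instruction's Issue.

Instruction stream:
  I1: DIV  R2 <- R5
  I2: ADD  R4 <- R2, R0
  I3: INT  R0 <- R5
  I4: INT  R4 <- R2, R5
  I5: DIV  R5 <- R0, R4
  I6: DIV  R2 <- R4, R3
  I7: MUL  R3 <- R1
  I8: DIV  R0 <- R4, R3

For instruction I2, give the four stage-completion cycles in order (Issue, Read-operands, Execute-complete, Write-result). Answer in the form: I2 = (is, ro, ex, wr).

I2 = (2, 12, 14, 15)

c1: I1 dispatched to DIV
c2: I1 operands ready · I2 dispatched to ADD
c3: I3 dispatched to INT
c4: I3 operands ready
c5: I3 complete
c10: I1 complete
c11: R2←I1
c12: I2 operands ready
c13: R0←I3
c14: I2 complete
c15: R4←I2
c16: I4 dispatched to INT
c17: I4 operands ready · I5 dispatched to DIV
c18: I4 complete
c19: R4←I4
c20: I5 operands ready
c28: I5 complete
c29: R5←I5
c30: I6 dispatched to DIV
c31: I6 operands ready · I7 dispatched to MUL
c32: I7 operands ready
c36: I7 complete
c37: R3←I7
c39: I6 complete
c40: R2←I6
c41: I8 dispatched to DIV
c42: I8 operands ready
c50: I8 complete
c51: R0←I8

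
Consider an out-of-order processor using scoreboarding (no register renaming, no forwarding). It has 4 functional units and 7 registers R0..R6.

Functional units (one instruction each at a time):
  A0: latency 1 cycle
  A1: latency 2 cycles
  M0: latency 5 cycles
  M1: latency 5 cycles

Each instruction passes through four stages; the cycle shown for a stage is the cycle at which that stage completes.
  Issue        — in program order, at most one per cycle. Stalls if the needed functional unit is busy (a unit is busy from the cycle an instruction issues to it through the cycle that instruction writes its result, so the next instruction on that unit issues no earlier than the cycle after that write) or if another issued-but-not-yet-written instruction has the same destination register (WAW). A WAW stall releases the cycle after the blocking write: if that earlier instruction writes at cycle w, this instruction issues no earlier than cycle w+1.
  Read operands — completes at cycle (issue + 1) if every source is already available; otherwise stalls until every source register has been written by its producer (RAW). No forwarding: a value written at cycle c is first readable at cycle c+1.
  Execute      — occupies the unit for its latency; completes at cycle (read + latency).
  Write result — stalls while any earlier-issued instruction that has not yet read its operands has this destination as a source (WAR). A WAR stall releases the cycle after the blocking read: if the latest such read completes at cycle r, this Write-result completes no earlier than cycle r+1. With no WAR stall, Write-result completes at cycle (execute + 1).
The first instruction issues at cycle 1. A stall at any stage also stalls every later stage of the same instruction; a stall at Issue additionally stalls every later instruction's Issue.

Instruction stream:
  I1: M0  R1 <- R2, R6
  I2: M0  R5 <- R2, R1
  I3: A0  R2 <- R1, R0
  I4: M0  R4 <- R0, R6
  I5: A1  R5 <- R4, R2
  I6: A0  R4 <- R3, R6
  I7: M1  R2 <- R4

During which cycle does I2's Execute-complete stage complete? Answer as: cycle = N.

cycle 1: I1→M0
cycle 2: I1 RO
cycle 7: I1 EX
cycle 8: I1 WR R1
cycle 9: I2→M0
cycle 10: I2 RO · I3→A0
cycle 11: I3 RO
cycle 12: I3 EX
cycle 13: I3 WR R2
cycle 15: I2 EX
cycle 16: I2 WR R5
cycle 17: I4→M0
cycle 18: I4 RO · I5→A1
cycle 23: I4 EX
cycle 24: I4 WR R4
cycle 25: I5 RO · I6→A0
cycle 26: I6 RO · I7→M1
cycle 27: I5 EX · I6 EX
cycle 28: I5 WR R5 · I6 WR R4
cycle 29: I7 RO
cycle 34: I7 EX
cycle 35: I7 WR R2

cycle = 15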